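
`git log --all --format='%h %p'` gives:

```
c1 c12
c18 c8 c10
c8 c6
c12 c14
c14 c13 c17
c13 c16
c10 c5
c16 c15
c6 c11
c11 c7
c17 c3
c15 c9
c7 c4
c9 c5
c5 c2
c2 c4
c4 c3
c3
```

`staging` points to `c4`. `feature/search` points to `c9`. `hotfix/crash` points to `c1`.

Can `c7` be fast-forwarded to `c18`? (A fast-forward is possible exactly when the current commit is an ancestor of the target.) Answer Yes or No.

A fast-forward from c7 to c18 is possible iff c7 is an ancestor of c18.
Ancestors of c18: {c10, c11, c18, c2, c3, c4, c5, c6, c7, c8}.
c7 is among them, so fast-forward is possible.

Yes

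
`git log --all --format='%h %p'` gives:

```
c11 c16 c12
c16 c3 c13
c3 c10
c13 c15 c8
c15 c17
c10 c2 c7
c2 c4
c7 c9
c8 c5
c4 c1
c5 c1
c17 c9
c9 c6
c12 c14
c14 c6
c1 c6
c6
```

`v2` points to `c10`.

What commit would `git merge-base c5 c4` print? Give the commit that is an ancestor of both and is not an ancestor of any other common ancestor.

Ancestors of c5: {c1, c5, c6}.
Ancestors of c4: {c1, c4, c6}.
Common ancestors: {c1, c6}.
Among these, c1 is not an ancestor of any other common ancestor — it is the merge base.

c1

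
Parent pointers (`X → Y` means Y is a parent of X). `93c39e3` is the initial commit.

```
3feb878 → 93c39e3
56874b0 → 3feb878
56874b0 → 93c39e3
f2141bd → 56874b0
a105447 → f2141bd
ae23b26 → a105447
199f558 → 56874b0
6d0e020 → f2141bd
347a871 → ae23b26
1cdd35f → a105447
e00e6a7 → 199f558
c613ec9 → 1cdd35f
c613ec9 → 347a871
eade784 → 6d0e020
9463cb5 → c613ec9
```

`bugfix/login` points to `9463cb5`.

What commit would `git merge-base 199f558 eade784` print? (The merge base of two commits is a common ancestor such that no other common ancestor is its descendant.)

Ancestors of 199f558: {199f558, 3feb878, 56874b0, 93c39e3}.
Ancestors of eade784: {3feb878, 56874b0, 6d0e020, 93c39e3, eade784, f2141bd}.
Common ancestors: {3feb878, 56874b0, 93c39e3}.
Among these, 56874b0 is not an ancestor of any other common ancestor — it is the merge base.

56874b0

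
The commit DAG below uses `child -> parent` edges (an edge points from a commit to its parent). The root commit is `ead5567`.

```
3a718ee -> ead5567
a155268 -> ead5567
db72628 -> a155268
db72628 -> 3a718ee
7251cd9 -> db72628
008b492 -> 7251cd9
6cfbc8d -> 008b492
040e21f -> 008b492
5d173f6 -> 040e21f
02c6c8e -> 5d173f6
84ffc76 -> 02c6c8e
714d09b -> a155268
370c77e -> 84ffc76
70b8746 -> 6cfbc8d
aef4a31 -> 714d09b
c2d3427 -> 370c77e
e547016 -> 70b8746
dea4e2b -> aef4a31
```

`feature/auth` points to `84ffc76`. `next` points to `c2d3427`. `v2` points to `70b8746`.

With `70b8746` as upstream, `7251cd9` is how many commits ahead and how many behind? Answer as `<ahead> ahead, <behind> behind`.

0 ahead, 3 behind

Reachable from 7251cd9: {3a718ee, 7251cd9, a155268, db72628, ead5567}.
Reachable from 70b8746: {008b492, 3a718ee, 6cfbc8d, 70b8746, 7251cd9, a155268, db72628, ead5567}.
Only in 7251cd9's history (ahead): {} — 0.
Only in 70b8746's history (behind): {008b492, 6cfbc8d, 70b8746} — 3.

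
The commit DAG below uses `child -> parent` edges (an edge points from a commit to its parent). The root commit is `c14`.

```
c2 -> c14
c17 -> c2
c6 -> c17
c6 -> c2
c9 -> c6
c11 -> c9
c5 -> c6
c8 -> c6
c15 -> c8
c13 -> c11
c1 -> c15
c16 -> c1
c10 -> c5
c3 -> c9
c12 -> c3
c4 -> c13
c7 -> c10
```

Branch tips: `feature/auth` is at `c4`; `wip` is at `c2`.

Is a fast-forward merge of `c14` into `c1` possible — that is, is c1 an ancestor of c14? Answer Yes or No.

A fast-forward from c1 to c14 is possible iff c1 is an ancestor of c14.
Ancestors of c14: {c14}.
c1 is not among them, so fast-forward is not possible.

No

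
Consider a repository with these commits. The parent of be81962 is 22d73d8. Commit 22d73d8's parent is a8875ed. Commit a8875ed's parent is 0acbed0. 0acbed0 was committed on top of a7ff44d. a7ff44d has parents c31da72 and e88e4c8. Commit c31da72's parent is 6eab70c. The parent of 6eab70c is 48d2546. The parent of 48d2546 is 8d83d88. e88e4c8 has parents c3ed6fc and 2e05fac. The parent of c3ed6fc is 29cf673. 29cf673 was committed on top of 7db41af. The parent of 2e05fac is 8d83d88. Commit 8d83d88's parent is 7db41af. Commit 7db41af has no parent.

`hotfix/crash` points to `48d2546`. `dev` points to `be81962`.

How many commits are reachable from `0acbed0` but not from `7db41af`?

Reachable from 0acbed0: {0acbed0, 29cf673, 2e05fac, 48d2546, 6eab70c, 7db41af, 8d83d88, a7ff44d, c31da72, c3ed6fc, e88e4c8}.
Reachable from 7db41af: {7db41af}.
In 0acbed0's history but not 7db41af's: {0acbed0, 29cf673, 2e05fac, 48d2546, 6eab70c, 8d83d88, a7ff44d, c31da72, c3ed6fc, e88e4c8} — 10 commits.

10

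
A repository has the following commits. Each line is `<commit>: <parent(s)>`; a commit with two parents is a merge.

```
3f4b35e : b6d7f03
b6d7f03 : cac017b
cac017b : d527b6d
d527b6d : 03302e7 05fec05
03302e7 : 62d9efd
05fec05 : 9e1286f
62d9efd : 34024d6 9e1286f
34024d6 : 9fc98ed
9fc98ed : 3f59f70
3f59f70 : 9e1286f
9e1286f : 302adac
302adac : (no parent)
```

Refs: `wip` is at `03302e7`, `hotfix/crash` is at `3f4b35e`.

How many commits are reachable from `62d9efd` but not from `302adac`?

5

Reachable from 62d9efd: {302adac, 34024d6, 3f59f70, 62d9efd, 9e1286f, 9fc98ed}.
Reachable from 302adac: {302adac}.
In 62d9efd's history but not 302adac's: {34024d6, 3f59f70, 62d9efd, 9e1286f, 9fc98ed} — 5 commits.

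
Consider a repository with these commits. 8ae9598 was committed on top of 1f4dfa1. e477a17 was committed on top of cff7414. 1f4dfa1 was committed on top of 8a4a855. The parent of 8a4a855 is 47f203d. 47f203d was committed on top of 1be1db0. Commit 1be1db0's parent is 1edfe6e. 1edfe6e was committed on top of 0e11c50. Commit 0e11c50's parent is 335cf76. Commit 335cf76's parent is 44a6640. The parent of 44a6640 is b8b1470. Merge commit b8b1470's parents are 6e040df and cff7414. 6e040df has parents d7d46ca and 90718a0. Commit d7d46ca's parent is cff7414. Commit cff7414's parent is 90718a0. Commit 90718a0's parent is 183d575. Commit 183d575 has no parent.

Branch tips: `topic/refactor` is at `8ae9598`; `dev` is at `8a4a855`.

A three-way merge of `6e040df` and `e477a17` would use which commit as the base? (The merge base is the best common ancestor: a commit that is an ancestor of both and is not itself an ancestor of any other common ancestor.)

cff7414

Ancestors of 6e040df: {183d575, 6e040df, 90718a0, cff7414, d7d46ca}.
Ancestors of e477a17: {183d575, 90718a0, cff7414, e477a17}.
Common ancestors: {183d575, 90718a0, cff7414}.
Among these, cff7414 is not an ancestor of any other common ancestor — it is the merge base.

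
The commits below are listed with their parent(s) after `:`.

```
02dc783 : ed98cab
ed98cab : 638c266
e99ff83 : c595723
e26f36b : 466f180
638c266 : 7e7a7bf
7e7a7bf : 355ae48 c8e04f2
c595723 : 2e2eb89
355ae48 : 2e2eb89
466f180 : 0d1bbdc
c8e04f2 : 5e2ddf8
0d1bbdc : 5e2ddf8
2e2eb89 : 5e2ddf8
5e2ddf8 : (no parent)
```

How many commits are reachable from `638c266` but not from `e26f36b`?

Reachable from 638c266: {2e2eb89, 355ae48, 5e2ddf8, 638c266, 7e7a7bf, c8e04f2}.
Reachable from e26f36b: {0d1bbdc, 466f180, 5e2ddf8, e26f36b}.
In 638c266's history but not e26f36b's: {2e2eb89, 355ae48, 638c266, 7e7a7bf, c8e04f2} — 5 commits.

5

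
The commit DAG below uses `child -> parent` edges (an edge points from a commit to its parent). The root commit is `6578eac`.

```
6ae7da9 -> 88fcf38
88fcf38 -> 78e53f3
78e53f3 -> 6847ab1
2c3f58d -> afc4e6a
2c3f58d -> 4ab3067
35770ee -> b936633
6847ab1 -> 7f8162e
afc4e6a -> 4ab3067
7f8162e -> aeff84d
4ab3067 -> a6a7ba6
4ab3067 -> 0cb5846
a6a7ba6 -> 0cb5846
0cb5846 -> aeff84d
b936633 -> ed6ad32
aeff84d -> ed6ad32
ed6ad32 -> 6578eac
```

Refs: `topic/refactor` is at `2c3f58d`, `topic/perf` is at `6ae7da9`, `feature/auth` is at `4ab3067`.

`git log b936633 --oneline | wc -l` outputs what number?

Walking parent pointers from b936633: reachable set = {6578eac, b936633, ed6ad32}.
That is 3 commits.

3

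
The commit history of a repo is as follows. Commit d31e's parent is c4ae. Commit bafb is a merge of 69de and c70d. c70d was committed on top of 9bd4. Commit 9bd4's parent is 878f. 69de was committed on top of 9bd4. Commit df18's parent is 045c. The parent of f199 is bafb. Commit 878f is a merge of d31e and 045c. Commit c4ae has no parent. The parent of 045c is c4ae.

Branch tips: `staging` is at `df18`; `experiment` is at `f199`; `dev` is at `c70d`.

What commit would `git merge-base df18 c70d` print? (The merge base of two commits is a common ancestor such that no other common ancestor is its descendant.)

045c

Ancestors of df18: {045c, c4ae, df18}.
Ancestors of c70d: {045c, 878f, 9bd4, c4ae, c70d, d31e}.
Common ancestors: {045c, c4ae}.
Among these, 045c is not an ancestor of any other common ancestor — it is the merge base.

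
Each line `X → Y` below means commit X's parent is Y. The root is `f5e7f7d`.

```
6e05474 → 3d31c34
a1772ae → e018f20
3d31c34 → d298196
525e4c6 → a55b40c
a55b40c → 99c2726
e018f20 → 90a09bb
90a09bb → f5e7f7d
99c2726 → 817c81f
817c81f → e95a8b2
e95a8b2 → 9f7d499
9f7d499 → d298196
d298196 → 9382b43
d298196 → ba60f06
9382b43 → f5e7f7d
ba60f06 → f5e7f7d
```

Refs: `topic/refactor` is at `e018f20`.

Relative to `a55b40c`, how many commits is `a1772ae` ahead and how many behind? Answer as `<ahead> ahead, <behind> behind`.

3 ahead, 8 behind

Reachable from a1772ae: {90a09bb, a1772ae, e018f20, f5e7f7d}.
Reachable from a55b40c: {817c81f, 9382b43, 99c2726, 9f7d499, a55b40c, ba60f06, d298196, e95a8b2, f5e7f7d}.
Only in a1772ae's history (ahead): {90a09bb, a1772ae, e018f20} — 3.
Only in a55b40c's history (behind): {817c81f, 9382b43, 99c2726, 9f7d499, a55b40c, ba60f06, d298196, e95a8b2} — 8.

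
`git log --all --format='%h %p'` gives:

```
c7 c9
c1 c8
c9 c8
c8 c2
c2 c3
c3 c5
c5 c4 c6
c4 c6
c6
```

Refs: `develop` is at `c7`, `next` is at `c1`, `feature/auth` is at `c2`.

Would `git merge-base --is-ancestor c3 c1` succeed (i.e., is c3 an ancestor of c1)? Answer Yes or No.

Ancestors of c1 (commits reachable by following parents): {c1, c2, c3, c4, c5, c6, c8}.
c3 is in that set, so it is an ancestor of c1.

Yes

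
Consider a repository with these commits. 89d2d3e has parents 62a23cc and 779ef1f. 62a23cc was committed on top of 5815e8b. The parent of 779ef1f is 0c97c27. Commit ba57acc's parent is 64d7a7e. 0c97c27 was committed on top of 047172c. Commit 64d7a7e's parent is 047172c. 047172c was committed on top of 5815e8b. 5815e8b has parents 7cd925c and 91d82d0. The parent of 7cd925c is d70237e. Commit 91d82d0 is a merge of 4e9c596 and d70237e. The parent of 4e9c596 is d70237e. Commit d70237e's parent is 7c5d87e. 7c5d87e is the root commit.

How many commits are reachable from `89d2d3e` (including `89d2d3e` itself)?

Walking parent pointers from 89d2d3e: reachable set = {047172c, 0c97c27, 4e9c596, 5815e8b, 62a23cc, 779ef1f, 7c5d87e, 7cd925c, 89d2d3e, 91d82d0, d70237e}.
That is 11 commits.

11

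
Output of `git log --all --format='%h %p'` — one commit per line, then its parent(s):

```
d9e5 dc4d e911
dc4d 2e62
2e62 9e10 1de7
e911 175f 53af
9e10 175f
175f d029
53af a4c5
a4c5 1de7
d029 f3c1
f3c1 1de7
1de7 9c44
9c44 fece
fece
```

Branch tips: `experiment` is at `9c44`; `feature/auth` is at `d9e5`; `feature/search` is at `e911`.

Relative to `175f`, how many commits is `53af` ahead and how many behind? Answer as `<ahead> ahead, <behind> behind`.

Reachable from 53af: {1de7, 53af, 9c44, a4c5, fece}.
Reachable from 175f: {175f, 1de7, 9c44, d029, f3c1, fece}.
Only in 53af's history (ahead): {53af, a4c5} — 2.
Only in 175f's history (behind): {175f, d029, f3c1} — 3.

2 ahead, 3 behind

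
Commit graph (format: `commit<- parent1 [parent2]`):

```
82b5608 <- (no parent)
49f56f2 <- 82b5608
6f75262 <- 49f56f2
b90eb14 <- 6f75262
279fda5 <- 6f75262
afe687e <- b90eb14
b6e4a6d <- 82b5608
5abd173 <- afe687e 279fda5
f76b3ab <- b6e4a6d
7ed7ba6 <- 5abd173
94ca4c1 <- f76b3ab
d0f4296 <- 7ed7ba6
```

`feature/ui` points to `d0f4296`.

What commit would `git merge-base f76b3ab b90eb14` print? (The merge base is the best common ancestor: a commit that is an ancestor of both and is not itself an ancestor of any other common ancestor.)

Ancestors of f76b3ab: {82b5608, b6e4a6d, f76b3ab}.
Ancestors of b90eb14: {49f56f2, 6f75262, 82b5608, b90eb14}.
Common ancestors: {82b5608}.
The only common ancestor is 82b5608, so it is the merge base.

82b5608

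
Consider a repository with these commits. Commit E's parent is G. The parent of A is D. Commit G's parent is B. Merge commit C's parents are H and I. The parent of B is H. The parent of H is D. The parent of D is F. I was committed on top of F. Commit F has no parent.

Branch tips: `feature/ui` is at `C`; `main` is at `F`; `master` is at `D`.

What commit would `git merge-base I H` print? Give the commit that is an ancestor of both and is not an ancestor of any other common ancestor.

F

Ancestors of I: {F, I}.
Ancestors of H: {D, F, H}.
Common ancestors: {F}.
The only common ancestor is F, so it is the merge base.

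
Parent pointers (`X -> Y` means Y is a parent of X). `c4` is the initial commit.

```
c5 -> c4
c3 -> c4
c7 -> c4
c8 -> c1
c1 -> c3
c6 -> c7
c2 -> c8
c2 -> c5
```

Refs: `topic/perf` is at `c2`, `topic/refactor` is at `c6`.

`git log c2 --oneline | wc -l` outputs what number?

6

Walking parent pointers from c2: reachable set = {c1, c2, c3, c4, c5, c8}.
That is 6 commits.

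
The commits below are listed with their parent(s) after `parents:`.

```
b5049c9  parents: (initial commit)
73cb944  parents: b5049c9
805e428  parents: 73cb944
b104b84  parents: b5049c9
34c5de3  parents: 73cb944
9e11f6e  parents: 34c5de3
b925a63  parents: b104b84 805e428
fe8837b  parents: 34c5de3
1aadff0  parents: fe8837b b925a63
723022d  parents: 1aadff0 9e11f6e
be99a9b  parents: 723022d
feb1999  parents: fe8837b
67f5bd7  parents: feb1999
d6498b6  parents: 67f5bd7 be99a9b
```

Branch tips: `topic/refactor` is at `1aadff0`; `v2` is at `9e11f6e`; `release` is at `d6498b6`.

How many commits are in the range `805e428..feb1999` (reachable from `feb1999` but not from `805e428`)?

Reachable from feb1999: {34c5de3, 73cb944, b5049c9, fe8837b, feb1999}.
Reachable from 805e428: {73cb944, 805e428, b5049c9}.
In feb1999's history but not 805e428's: {34c5de3, fe8837b, feb1999} — 3 commits.

3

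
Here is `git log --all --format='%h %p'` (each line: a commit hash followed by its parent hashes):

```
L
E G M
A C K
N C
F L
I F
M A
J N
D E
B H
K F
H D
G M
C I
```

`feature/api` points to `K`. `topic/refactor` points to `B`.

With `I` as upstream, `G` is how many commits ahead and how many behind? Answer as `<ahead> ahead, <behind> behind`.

5 ahead, 0 behind

Reachable from G: {A, C, F, G, I, K, L, M}.
Reachable from I: {F, I, L}.
Only in G's history (ahead): {A, C, G, K, M} — 5.
Only in I's history (behind): {} — 0.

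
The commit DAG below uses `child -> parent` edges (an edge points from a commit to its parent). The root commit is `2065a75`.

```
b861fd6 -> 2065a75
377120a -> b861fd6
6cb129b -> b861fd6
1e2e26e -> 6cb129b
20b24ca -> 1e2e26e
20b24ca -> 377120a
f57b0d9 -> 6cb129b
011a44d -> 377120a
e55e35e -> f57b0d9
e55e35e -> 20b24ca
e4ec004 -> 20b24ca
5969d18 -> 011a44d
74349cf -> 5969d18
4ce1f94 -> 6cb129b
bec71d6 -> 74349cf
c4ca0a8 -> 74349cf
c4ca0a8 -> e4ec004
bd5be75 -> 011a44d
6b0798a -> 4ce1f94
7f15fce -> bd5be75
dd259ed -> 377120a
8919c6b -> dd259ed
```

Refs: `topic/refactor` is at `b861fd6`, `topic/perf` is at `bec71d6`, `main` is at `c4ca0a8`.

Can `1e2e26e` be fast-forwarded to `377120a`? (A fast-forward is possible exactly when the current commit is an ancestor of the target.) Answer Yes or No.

A fast-forward from 1e2e26e to 377120a is possible iff 1e2e26e is an ancestor of 377120a.
Ancestors of 377120a: {2065a75, 377120a, b861fd6}.
1e2e26e is not among them, so fast-forward is not possible.

No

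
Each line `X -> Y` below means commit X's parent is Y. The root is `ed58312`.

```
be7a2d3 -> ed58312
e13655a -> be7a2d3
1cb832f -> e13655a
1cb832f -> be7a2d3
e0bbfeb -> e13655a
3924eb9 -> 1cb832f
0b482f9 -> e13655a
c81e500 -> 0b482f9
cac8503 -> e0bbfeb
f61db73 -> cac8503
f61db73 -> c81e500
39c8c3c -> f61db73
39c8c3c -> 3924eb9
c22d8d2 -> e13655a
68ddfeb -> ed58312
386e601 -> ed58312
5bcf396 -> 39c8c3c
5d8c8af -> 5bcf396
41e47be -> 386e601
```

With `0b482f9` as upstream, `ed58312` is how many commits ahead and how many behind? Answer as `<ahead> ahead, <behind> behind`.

0 ahead, 3 behind

Reachable from ed58312: {ed58312}.
Reachable from 0b482f9: {0b482f9, be7a2d3, e13655a, ed58312}.
Only in ed58312's history (ahead): {} — 0.
Only in 0b482f9's history (behind): {0b482f9, be7a2d3, e13655a} — 3.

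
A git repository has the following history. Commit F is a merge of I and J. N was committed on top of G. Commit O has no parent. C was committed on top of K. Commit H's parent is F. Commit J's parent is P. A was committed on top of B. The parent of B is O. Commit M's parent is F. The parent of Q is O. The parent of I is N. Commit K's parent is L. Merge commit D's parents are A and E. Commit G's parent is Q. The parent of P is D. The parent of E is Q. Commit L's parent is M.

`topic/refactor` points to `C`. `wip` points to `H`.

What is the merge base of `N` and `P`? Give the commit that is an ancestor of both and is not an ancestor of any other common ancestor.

Q

Ancestors of N: {G, N, O, Q}.
Ancestors of P: {A, B, D, E, O, P, Q}.
Common ancestors: {O, Q}.
Among these, Q is not an ancestor of any other common ancestor — it is the merge base.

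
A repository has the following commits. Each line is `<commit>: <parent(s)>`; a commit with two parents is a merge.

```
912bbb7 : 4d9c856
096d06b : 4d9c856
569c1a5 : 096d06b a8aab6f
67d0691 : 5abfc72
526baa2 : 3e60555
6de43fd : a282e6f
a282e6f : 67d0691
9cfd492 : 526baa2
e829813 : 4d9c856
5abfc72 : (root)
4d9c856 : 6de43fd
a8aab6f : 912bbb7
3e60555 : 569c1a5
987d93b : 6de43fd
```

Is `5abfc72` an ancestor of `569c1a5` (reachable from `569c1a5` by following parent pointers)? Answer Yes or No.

Yes

Ancestors of 569c1a5 (commits reachable by following parents): {096d06b, 4d9c856, 569c1a5, 5abfc72, 67d0691, 6de43fd, 912bbb7, a282e6f, a8aab6f}.
5abfc72 is in that set, so it is an ancestor of 569c1a5.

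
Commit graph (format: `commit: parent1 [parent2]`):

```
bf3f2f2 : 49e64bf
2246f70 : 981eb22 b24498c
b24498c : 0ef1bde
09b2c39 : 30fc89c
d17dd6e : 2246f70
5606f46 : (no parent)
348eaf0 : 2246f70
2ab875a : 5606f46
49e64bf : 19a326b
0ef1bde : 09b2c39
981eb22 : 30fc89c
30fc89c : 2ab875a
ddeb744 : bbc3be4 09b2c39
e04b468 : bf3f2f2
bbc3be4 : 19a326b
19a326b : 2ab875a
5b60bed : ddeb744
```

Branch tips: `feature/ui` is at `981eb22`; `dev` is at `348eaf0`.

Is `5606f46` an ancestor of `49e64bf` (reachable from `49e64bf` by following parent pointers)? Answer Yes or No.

Yes

Ancestors of 49e64bf (commits reachable by following parents): {19a326b, 2ab875a, 49e64bf, 5606f46}.
5606f46 is in that set, so it is an ancestor of 49e64bf.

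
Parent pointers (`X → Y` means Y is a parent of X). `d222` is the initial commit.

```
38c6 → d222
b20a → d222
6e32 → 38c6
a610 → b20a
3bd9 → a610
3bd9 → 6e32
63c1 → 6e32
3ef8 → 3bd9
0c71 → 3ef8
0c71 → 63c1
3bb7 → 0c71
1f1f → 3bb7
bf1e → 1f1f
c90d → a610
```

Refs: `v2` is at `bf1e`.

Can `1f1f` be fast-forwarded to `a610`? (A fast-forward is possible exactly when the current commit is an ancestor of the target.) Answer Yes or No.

No

A fast-forward from 1f1f to a610 is possible iff 1f1f is an ancestor of a610.
Ancestors of a610: {a610, b20a, d222}.
1f1f is not among them, so fast-forward is not possible.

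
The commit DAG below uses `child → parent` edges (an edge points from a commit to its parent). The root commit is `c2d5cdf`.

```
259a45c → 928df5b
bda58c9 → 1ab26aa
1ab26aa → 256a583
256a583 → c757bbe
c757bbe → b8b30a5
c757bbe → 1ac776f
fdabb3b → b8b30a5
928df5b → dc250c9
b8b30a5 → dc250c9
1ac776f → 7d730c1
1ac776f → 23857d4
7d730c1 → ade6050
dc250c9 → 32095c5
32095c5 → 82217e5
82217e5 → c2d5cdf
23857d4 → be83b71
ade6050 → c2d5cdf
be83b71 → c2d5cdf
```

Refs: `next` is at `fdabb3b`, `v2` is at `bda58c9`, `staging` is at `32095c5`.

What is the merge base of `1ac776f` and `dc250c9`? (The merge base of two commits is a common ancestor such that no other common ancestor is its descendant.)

Ancestors of 1ac776f: {1ac776f, 23857d4, 7d730c1, ade6050, be83b71, c2d5cdf}.
Ancestors of dc250c9: {32095c5, 82217e5, c2d5cdf, dc250c9}.
Common ancestors: {c2d5cdf}.
The only common ancestor is c2d5cdf, so it is the merge base.

c2d5cdf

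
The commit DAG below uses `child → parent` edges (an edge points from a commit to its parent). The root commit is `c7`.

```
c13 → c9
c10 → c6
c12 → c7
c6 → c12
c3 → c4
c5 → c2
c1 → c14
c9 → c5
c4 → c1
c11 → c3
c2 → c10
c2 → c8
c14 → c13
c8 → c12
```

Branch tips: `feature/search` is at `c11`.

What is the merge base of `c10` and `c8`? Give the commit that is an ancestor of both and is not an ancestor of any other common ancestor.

c12

Ancestors of c10: {c10, c12, c6, c7}.
Ancestors of c8: {c12, c7, c8}.
Common ancestors: {c12, c7}.
Among these, c12 is not an ancestor of any other common ancestor — it is the merge base.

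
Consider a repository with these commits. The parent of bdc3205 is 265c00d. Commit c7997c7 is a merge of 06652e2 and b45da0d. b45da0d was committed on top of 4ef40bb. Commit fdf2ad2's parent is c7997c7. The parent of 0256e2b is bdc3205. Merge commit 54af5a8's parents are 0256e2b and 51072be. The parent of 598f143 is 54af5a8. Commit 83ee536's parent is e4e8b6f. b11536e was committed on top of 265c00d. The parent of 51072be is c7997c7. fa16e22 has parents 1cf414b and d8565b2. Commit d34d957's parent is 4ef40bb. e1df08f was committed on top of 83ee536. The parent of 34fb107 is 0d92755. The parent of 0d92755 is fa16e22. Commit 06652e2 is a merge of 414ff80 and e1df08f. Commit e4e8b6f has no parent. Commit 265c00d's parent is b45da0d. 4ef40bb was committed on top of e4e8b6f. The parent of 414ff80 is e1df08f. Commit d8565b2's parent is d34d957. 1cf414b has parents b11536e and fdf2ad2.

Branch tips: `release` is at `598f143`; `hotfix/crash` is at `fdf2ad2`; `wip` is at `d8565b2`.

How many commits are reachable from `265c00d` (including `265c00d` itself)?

Walking parent pointers from 265c00d: reachable set = {265c00d, 4ef40bb, b45da0d, e4e8b6f}.
That is 4 commits.

4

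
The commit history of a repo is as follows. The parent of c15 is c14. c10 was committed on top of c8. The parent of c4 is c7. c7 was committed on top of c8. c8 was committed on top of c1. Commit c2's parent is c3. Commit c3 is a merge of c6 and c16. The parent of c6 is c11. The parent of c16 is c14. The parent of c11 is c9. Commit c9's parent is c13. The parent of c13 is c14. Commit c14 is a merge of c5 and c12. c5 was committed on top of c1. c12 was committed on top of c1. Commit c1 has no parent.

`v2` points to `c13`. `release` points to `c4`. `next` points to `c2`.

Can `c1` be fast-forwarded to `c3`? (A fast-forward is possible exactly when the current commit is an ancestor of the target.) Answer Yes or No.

Yes

A fast-forward from c1 to c3 is possible iff c1 is an ancestor of c3.
Ancestors of c3: {c1, c11, c12, c13, c14, c16, c3, c5, c6, c9}.
c1 is among them, so fast-forward is possible.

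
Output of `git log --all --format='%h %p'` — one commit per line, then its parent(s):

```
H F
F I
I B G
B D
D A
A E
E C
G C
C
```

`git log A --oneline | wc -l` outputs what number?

Walking parent pointers from A: reachable set = {A, C, E}.
That is 3 commits.

3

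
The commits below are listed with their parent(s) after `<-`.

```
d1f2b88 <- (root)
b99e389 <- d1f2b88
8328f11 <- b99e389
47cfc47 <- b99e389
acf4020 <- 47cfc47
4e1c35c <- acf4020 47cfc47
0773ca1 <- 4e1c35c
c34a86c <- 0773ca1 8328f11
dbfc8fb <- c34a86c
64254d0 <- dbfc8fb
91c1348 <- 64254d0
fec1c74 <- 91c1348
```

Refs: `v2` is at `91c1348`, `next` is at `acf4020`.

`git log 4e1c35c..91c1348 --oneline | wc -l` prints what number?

Reachable from 91c1348: {0773ca1, 47cfc47, 4e1c35c, 64254d0, 8328f11, 91c1348, acf4020, b99e389, c34a86c, d1f2b88, dbfc8fb}.
Reachable from 4e1c35c: {47cfc47, 4e1c35c, acf4020, b99e389, d1f2b88}.
In 91c1348's history but not 4e1c35c's: {0773ca1, 64254d0, 8328f11, 91c1348, c34a86c, dbfc8fb} — 6 commits.

6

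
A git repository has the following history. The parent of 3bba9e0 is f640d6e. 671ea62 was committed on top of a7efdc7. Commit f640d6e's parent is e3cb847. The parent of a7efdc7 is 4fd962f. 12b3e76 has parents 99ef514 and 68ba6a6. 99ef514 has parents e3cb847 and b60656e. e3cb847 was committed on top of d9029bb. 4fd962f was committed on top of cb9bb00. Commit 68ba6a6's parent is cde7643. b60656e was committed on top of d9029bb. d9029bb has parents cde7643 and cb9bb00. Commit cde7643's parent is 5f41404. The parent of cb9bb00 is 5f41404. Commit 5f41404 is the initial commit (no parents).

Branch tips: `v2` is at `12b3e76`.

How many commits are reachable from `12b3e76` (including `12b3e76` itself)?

Walking parent pointers from 12b3e76: reachable set = {12b3e76, 5f41404, 68ba6a6, 99ef514, b60656e, cb9bb00, cde7643, d9029bb, e3cb847}.
That is 9 commits.

9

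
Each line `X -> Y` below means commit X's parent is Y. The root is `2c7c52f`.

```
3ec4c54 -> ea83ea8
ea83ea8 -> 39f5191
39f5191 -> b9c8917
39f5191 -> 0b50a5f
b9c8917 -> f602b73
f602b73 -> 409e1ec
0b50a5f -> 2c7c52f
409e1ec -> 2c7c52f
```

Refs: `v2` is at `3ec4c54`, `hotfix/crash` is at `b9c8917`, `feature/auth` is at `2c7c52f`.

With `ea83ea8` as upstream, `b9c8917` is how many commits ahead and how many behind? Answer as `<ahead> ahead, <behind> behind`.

Reachable from b9c8917: {2c7c52f, 409e1ec, b9c8917, f602b73}.
Reachable from ea83ea8: {0b50a5f, 2c7c52f, 39f5191, 409e1ec, b9c8917, ea83ea8, f602b73}.
Only in b9c8917's history (ahead): {} — 0.
Only in ea83ea8's history (behind): {0b50a5f, 39f5191, ea83ea8} — 3.

0 ahead, 3 behind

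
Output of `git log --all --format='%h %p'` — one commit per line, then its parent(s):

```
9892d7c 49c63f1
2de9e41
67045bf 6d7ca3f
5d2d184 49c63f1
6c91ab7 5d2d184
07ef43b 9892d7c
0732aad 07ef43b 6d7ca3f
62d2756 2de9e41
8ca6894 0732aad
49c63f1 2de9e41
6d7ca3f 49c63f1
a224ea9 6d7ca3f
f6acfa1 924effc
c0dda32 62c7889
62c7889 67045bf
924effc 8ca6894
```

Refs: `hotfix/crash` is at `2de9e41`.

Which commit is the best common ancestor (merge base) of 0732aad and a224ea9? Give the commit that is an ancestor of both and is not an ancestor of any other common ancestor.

Ancestors of 0732aad: {0732aad, 07ef43b, 2de9e41, 49c63f1, 6d7ca3f, 9892d7c}.
Ancestors of a224ea9: {2de9e41, 49c63f1, 6d7ca3f, a224ea9}.
Common ancestors: {2de9e41, 49c63f1, 6d7ca3f}.
Among these, 6d7ca3f is not an ancestor of any other common ancestor — it is the merge base.

6d7ca3f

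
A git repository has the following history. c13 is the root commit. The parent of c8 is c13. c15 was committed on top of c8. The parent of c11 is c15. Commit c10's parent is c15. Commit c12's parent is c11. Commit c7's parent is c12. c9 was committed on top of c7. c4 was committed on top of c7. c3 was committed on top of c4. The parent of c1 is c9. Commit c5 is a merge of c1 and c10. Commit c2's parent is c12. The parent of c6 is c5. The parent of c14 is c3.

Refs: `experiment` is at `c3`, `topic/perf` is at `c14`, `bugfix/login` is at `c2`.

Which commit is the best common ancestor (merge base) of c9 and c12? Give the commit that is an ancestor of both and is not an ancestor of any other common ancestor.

Ancestors of c9: {c11, c12, c13, c15, c7, c8, c9}.
Ancestors of c12: {c11, c12, c13, c15, c8}.
Common ancestors: {c11, c12, c13, c15, c8}.
Among these, c12 is not an ancestor of any other common ancestor — it is the merge base.

c12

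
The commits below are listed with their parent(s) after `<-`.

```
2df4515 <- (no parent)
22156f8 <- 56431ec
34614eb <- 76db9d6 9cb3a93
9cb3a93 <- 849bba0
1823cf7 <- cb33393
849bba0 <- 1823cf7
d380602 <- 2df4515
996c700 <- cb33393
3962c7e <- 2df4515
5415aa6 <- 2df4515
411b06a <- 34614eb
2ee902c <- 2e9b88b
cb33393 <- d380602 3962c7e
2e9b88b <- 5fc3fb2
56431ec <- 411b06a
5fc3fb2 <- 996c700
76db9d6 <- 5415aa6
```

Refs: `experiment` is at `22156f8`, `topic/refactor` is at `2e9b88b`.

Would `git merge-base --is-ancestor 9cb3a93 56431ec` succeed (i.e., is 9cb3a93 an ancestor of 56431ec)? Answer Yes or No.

Ancestors of 56431ec (commits reachable by following parents): {1823cf7, 2df4515, 34614eb, 3962c7e, 411b06a, 5415aa6, 56431ec, 76db9d6, 849bba0, 9cb3a93, cb33393, d380602}.
9cb3a93 is in that set, so it is an ancestor of 56431ec.

Yes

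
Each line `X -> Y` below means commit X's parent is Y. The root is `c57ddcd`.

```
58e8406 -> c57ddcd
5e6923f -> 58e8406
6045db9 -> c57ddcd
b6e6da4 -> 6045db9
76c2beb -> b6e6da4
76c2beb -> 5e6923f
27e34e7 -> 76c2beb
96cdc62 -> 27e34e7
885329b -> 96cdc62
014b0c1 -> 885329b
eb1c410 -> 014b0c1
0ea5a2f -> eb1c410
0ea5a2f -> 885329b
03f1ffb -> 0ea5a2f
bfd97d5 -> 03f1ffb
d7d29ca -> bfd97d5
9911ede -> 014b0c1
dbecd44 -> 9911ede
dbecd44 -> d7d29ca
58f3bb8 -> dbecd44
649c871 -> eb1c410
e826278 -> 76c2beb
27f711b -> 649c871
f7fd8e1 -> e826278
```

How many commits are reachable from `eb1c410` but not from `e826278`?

Reachable from eb1c410: {014b0c1, 27e34e7, 58e8406, 5e6923f, 6045db9, 76c2beb, 885329b, 96cdc62, b6e6da4, c57ddcd, eb1c410}.
Reachable from e826278: {58e8406, 5e6923f, 6045db9, 76c2beb, b6e6da4, c57ddcd, e826278}.
In eb1c410's history but not e826278's: {014b0c1, 27e34e7, 885329b, 96cdc62, eb1c410} — 5 commits.

5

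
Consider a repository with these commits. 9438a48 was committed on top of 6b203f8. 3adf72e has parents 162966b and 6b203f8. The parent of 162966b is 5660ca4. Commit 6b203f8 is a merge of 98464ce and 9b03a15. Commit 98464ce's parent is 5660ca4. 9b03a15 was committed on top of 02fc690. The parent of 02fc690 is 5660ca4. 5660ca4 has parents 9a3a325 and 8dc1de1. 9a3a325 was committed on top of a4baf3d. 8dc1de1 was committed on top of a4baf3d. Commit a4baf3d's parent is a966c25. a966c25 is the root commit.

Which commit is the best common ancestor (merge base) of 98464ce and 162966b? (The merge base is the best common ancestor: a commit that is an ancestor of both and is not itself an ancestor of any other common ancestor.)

5660ca4

Ancestors of 98464ce: {5660ca4, 8dc1de1, 98464ce, 9a3a325, a4baf3d, a966c25}.
Ancestors of 162966b: {162966b, 5660ca4, 8dc1de1, 9a3a325, a4baf3d, a966c25}.
Common ancestors: {5660ca4, 8dc1de1, 9a3a325, a4baf3d, a966c25}.
Among these, 5660ca4 is not an ancestor of any other common ancestor — it is the merge base.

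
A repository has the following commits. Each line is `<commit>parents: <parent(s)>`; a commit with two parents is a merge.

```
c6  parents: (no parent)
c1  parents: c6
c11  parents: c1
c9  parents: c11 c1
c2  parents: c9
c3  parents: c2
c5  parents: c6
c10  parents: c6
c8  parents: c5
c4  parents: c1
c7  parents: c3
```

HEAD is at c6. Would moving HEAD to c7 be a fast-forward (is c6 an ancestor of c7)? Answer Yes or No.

Yes

A fast-forward from c6 to c7 is possible iff c6 is an ancestor of c7.
Ancestors of c7: {c1, c11, c2, c3, c6, c7, c9}.
c6 is among them, so fast-forward is possible.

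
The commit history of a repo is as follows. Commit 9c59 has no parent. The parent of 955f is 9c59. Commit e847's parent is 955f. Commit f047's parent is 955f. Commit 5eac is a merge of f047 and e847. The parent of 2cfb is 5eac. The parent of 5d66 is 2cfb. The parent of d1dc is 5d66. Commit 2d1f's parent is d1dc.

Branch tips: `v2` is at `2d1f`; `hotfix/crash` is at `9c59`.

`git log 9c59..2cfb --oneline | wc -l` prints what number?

5

Reachable from 2cfb: {2cfb, 5eac, 955f, 9c59, e847, f047}.
Reachable from 9c59: {9c59}.
In 2cfb's history but not 9c59's: {2cfb, 5eac, 955f, e847, f047} — 5 commits.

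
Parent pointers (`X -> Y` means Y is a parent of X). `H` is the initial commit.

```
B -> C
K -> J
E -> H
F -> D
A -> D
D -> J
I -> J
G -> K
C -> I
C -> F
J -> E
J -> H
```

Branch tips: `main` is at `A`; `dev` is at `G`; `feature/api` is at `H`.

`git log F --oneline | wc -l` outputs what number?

Walking parent pointers from F: reachable set = {D, E, F, H, J}.
That is 5 commits.

5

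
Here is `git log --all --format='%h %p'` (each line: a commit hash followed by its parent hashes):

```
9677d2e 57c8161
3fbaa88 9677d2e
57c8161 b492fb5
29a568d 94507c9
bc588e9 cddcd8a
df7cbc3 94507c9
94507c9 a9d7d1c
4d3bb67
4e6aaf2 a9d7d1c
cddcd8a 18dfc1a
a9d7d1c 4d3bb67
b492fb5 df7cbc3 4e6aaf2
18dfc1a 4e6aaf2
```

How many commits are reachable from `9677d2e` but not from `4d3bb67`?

Reachable from 9677d2e: {4d3bb67, 4e6aaf2, 57c8161, 94507c9, 9677d2e, a9d7d1c, b492fb5, df7cbc3}.
Reachable from 4d3bb67: {4d3bb67}.
In 9677d2e's history but not 4d3bb67's: {4e6aaf2, 57c8161, 94507c9, 9677d2e, a9d7d1c, b492fb5, df7cbc3} — 7 commits.

7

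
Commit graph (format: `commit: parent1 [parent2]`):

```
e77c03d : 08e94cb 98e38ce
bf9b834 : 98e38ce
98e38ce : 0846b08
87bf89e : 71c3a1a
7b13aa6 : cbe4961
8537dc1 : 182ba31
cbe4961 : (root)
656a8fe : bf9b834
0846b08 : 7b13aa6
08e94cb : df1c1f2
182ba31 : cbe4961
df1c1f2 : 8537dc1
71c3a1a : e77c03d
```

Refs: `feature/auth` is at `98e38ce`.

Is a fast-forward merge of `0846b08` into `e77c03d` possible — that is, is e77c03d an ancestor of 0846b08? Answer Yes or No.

No

A fast-forward from e77c03d to 0846b08 is possible iff e77c03d is an ancestor of 0846b08.
Ancestors of 0846b08: {0846b08, 7b13aa6, cbe4961}.
e77c03d is not among them, so fast-forward is not possible.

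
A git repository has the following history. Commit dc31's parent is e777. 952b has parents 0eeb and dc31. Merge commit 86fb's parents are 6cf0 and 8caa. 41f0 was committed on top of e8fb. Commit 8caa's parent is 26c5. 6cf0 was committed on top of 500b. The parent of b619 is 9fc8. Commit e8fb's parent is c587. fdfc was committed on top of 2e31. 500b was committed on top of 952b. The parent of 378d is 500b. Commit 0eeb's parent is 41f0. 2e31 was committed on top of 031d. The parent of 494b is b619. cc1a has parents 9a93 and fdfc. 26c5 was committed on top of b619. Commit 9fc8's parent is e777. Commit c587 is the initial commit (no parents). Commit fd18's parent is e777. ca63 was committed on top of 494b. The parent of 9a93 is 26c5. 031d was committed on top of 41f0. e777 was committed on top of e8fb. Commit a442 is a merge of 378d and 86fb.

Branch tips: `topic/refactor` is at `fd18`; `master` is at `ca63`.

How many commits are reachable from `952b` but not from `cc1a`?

Reachable from 952b: {0eeb, 41f0, 952b, c587, dc31, e777, e8fb}.
Reachable from cc1a: {031d, 26c5, 2e31, 41f0, 9a93, 9fc8, b619, c587, cc1a, e777, e8fb, fdfc}.
In 952b's history but not cc1a's: {0eeb, 952b, dc31} — 3 commits.

3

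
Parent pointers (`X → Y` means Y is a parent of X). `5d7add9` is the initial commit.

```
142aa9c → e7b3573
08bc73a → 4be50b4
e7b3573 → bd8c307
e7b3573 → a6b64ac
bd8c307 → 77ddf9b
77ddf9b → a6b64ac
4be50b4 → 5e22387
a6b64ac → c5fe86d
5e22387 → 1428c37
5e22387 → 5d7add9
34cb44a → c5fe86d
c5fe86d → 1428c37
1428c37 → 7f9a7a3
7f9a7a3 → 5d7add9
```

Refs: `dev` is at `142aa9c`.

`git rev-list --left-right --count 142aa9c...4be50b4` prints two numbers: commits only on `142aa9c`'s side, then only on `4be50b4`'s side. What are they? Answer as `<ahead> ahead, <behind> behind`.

Reachable from 142aa9c: {1428c37, 142aa9c, 5d7add9, 77ddf9b, 7f9a7a3, a6b64ac, bd8c307, c5fe86d, e7b3573}.
Reachable from 4be50b4: {1428c37, 4be50b4, 5d7add9, 5e22387, 7f9a7a3}.
Only in 142aa9c's history (ahead): {142aa9c, 77ddf9b, a6b64ac, bd8c307, c5fe86d, e7b3573} — 6.
Only in 4be50b4's history (behind): {4be50b4, 5e22387} — 2.

6 ahead, 2 behind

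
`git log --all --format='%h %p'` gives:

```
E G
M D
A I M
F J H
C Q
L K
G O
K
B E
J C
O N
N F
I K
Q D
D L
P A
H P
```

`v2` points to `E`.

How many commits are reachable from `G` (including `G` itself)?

15

Walking parent pointers from G: reachable set = {A, C, D, F, G, H, I, J, K, L, M, N, O, P, Q}.
That is 15 commits.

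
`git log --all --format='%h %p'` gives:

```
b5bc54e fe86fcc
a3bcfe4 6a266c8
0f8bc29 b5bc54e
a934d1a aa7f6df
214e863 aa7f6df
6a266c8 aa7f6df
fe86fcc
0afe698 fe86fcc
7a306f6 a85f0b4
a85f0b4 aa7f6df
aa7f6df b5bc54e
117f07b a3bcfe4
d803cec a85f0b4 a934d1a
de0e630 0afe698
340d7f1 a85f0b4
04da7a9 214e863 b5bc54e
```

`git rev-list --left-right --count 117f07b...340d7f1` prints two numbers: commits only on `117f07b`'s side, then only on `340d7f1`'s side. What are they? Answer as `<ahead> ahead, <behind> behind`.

Reachable from 117f07b: {117f07b, 6a266c8, a3bcfe4, aa7f6df, b5bc54e, fe86fcc}.
Reachable from 340d7f1: {340d7f1, a85f0b4, aa7f6df, b5bc54e, fe86fcc}.
Only in 117f07b's history (ahead): {117f07b, 6a266c8, a3bcfe4} — 3.
Only in 340d7f1's history (behind): {340d7f1, a85f0b4} — 2.

3 ahead, 2 behind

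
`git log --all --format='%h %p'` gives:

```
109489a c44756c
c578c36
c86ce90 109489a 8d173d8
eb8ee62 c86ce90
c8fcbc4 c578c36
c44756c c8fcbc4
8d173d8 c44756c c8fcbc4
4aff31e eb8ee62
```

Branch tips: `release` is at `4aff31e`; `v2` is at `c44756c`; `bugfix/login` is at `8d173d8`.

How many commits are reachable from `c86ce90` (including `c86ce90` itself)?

Walking parent pointers from c86ce90: reachable set = {109489a, 8d173d8, c44756c, c578c36, c86ce90, c8fcbc4}.
That is 6 commits.

6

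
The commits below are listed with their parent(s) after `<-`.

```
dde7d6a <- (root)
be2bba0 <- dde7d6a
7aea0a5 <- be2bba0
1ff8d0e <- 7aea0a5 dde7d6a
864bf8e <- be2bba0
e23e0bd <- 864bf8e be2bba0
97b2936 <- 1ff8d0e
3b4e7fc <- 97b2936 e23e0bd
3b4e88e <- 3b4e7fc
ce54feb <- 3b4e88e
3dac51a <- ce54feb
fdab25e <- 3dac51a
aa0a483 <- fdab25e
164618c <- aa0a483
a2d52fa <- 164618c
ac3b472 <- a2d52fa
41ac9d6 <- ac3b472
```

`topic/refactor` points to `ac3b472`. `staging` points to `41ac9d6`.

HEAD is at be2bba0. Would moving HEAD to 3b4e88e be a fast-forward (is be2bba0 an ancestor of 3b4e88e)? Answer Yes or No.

A fast-forward from be2bba0 to 3b4e88e is possible iff be2bba0 is an ancestor of 3b4e88e.
Ancestors of 3b4e88e: {1ff8d0e, 3b4e7fc, 3b4e88e, 7aea0a5, 864bf8e, 97b2936, be2bba0, dde7d6a, e23e0bd}.
be2bba0 is among them, so fast-forward is possible.

Yes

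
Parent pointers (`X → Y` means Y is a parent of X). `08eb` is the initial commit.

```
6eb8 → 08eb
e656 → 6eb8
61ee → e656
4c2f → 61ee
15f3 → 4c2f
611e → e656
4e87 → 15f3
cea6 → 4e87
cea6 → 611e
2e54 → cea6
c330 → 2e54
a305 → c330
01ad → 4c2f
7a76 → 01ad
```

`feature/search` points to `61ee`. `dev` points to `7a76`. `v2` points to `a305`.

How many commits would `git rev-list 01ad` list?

6

Walking parent pointers from 01ad: reachable set = {01ad, 08eb, 4c2f, 61ee, 6eb8, e656}.
That is 6 commits.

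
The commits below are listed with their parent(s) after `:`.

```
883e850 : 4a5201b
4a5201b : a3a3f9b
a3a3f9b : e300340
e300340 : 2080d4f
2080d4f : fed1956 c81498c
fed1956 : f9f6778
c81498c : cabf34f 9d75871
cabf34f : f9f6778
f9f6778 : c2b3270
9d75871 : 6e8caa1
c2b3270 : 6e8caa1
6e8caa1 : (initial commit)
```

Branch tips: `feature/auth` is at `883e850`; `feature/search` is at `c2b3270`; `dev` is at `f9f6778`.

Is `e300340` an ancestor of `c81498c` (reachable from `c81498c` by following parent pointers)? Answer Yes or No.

Ancestors of c81498c: {6e8caa1, 9d75871, c2b3270, c81498c, cabf34f, f9f6778}.
e300340 is not in that set, so it is not an ancestor of c81498c.

No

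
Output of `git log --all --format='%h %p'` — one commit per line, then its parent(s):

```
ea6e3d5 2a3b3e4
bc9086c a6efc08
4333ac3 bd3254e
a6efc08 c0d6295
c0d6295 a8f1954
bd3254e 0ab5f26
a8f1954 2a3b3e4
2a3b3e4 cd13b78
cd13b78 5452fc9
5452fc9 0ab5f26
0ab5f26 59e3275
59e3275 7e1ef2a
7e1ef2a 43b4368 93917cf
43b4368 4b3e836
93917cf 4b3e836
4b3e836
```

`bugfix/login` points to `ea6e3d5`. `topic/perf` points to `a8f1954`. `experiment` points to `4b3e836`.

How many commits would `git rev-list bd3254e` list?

7

Walking parent pointers from bd3254e: reachable set = {0ab5f26, 43b4368, 4b3e836, 59e3275, 7e1ef2a, 93917cf, bd3254e}.
That is 7 commits.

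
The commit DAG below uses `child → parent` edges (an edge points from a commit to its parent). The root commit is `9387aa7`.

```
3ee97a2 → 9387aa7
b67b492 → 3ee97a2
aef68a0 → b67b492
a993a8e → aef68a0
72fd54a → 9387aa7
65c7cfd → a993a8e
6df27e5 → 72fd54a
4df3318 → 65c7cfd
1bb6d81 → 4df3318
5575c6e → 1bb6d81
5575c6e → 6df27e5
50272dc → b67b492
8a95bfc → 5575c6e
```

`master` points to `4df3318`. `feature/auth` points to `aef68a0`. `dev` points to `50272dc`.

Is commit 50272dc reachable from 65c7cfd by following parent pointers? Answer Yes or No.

No

Ancestors of 65c7cfd: {3ee97a2, 65c7cfd, 9387aa7, a993a8e, aef68a0, b67b492}.
50272dc is not in that set, so it is not an ancestor of 65c7cfd.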